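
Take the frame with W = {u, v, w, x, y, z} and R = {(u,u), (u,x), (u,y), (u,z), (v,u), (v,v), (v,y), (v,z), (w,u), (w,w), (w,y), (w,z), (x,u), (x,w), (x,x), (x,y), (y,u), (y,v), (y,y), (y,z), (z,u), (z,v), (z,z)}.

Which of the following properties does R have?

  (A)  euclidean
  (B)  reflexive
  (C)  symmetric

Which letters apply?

(A) not euclidean: u R x and u R z but not x R z.
(B) reflexive: each world relates to itself.
(C) not symmetric: v R u but not u R v.

B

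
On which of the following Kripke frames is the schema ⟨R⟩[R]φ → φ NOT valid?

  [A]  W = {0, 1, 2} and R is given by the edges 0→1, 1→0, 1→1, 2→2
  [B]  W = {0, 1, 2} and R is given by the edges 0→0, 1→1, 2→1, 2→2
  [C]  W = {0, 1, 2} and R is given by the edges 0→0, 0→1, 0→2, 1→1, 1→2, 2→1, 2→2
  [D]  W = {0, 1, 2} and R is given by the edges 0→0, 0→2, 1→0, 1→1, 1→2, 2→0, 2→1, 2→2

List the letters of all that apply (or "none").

The schema ⟨R⟩[R]φ → φ is the dual of axiom B; it is valid on a frame iff R is symmetric.
(A) R is symmetric (every R-edge is matched by its reverse), so the schema is valid here.
(B) R is not symmetric (2 R 1 but not 1 R 2), so the schema fails here.
(C) R is not symmetric (0 R 1 but not 1 R 0), so the schema fails here.
(D) R is not symmetric (1 R 0 but not 0 R 1), so the schema fails here.

B, C, D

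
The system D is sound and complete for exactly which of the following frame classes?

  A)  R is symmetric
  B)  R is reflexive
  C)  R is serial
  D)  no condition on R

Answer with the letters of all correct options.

(A) this class determines KB, not D.
(B) this class determines T (= KT), not D.
(C) D is sound and complete for exactly this class.
(D) this class determines K, not D.

C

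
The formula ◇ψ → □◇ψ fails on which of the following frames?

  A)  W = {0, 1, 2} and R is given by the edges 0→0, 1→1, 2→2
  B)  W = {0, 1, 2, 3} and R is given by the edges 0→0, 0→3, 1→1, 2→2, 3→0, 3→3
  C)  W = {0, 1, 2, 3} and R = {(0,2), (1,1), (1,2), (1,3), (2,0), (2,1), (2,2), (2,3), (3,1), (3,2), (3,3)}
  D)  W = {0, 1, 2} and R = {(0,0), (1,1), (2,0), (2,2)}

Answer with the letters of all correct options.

C, D

The schema ◇ψ → □◇ψ is axiom 5; it is valid on a frame iff R is euclidean.
(A) R is euclidean (any two R-successors of the same world are R-related), so the schema is valid here.
(B) R is euclidean (any two R-successors of the same world are R-related), so the schema is valid here.
(C) R is not euclidean (2 R 0 and 2 R 1 but not 0 R 1), so the schema fails here.
(D) R is not euclidean (2 R 0 and 2 R 2 but not 0 R 2), so the schema fails here.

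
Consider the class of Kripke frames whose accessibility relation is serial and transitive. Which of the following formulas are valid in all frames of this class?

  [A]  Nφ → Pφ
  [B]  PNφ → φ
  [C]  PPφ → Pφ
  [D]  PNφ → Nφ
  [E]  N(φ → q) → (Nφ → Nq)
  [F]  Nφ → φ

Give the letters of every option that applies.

A, C, E

(A) Nφ → Pφ is axiom D, which corresponds to seriality. Every such R is serial — valid.
(B) PNφ → φ is the dual of axiom B; it is valid on a frame exactly when R is symmetric. Such an R need not be symmetric, so not valid.
(C) the dual of axiom 4: valid iff R is transitive. Every such R is transitive — valid.
(D) PNφ → Nφ (the dual of axiom 5) characterises the euclidean frames. Such an R need not be euclidean — not valid.
(E) N(φ → q) → (Nφ → Nq) is the K axiom; it holds on all frames — valid.
(F) Nφ → φ is axiom T, which corresponds to reflexivity. Such an R need not be reflexive — not valid.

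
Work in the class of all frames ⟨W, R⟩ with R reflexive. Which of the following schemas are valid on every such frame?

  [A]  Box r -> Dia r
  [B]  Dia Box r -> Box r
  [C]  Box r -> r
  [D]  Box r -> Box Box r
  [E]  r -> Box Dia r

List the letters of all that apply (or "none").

A, C

A reflexive relation is serial.
(A) axiom D: valid iff R is serial. Every such R is serial — valid.
(B) Dia Box r -> Box r is the dual of axiom 5; it is valid on a frame exactly when R is euclidean. Such an R need not be euclidean, so not valid.
(C) Box r -> r (axiom T) characterises the reflexive frames. Every such R is reflexive — valid.
(D) Box r -> Box Box r is axiom 4; it is valid on a frame exactly when R is transitive. Such an R need not be transitive, so not valid.
(E) r -> Box Dia r (axiom B) characterises the symmetric frames. Such an R need not be symmetric — not valid.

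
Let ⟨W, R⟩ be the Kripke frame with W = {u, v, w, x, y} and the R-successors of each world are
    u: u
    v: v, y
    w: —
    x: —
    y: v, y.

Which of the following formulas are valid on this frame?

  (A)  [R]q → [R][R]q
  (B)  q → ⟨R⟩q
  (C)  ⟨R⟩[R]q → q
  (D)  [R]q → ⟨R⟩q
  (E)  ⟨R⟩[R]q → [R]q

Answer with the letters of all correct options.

A, C, E

R is not reflexive: not w R w.
R is symmetric: every R-edge is matched by its reverse.
R is transitive: R is closed under composition.
R is euclidean: any two R-successors of the same world are R-related.
R is not serial: w has no R-successor.
(A) [R]q → [R][R]q (axiom 4) characterises the transitive frames. R is transitive — valid.
(B) the dual of axiom T: valid iff R is reflexive. R is not reflexive — not valid.
(C) ⟨R⟩[R]q → q (the dual of axiom B) characterises the symmetric frames. R is symmetric — valid.
(D) [R]q → ⟨R⟩q is axiom D; it is valid on a frame exactly when R is serial. R is not serial, so not valid.
(E) ⟨R⟩[R]q → [R]q is the dual of axiom 5; it is valid on a frame exactly when R is euclidean. R is euclidean, so valid.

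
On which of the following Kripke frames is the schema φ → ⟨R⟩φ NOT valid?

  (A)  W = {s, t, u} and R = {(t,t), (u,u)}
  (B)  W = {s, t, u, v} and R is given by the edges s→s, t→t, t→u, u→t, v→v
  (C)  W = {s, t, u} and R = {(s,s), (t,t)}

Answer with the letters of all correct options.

A, B, C

The schema φ → ⟨R⟩φ is the dual of axiom T; it is valid on a frame iff R is reflexive.
(A) R is not reflexive (not s R s), so the schema fails here.
(B) R is not reflexive (not u R u), so the schema fails here.
(C) R is not reflexive (not u R u), so the schema fails here.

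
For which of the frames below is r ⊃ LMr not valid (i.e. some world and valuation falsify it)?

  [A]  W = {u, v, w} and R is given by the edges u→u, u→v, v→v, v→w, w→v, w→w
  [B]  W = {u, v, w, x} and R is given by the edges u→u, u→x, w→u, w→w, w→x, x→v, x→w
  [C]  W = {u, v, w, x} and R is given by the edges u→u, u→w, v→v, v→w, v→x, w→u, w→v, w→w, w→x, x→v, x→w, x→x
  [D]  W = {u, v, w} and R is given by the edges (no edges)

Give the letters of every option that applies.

A, B

The schema r ⊃ LMr is axiom B; it is valid on a frame iff R is symmetric.
(A) R is not symmetric (u R v but not v R u), so the schema fails here.
(B) R is not symmetric (u R x but not x R u), so the schema fails here.
(C) R is symmetric (every R-edge is matched by its reverse), so the schema is valid here.
(D) R is symmetric (every R-edge is matched by its reverse), so the schema is valid here.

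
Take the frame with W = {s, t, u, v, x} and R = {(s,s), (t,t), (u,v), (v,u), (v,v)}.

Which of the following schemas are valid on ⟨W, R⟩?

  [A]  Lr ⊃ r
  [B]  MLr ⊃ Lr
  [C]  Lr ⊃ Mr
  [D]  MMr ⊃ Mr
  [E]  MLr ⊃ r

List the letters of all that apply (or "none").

R is not reflexive: not u R u.
R is symmetric: every R-edge is matched by its reverse.
R is not transitive: u R v and v R u but not u R u.
R is not euclidean: v R u and v R u but not u R u.
R is not serial: x has no R-successor.
(A) Lr ⊃ r is axiom T; it is valid on a frame exactly when R is reflexive. R is not reflexive, so not valid.
(B) MLr ⊃ Lr is the dual of axiom 5; it is valid on a frame exactly when R is euclidean. R is not euclidean, so not valid.
(C) Lr ⊃ Mr (axiom D) characterises the serial frames. R is not serial — not valid.
(D) MMr ⊃ Mr (the dual of axiom 4) characterises the transitive frames. R is not transitive — not valid.
(E) MLr ⊃ r is the dual of axiom B; it is valid on a frame exactly when R is symmetric. R is symmetric, so valid.

E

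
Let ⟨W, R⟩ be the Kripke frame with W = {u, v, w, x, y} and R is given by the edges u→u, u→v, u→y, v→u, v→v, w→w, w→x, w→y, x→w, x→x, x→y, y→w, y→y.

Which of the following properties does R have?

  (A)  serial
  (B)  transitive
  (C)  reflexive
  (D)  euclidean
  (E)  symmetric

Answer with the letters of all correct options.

(A) serial: every world has an R-successor.
(B) not transitive: u R y and y R w but not u R w.
(C) reflexive: each world relates to itself.
(D) not euclidean: u R v and u R y but not v R y.
(E) not symmetric: u R y but not y R u.

A, C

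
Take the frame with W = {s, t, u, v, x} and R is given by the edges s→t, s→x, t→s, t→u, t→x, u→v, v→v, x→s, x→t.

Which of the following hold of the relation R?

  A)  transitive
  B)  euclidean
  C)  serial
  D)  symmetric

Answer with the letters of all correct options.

(A) not transitive: s R t and t R s but not s R s.
(B) not euclidean: t R s and t R u but not s R u.
(C) serial: every world has an R-successor.
(D) not symmetric: t R u but not u R t.

C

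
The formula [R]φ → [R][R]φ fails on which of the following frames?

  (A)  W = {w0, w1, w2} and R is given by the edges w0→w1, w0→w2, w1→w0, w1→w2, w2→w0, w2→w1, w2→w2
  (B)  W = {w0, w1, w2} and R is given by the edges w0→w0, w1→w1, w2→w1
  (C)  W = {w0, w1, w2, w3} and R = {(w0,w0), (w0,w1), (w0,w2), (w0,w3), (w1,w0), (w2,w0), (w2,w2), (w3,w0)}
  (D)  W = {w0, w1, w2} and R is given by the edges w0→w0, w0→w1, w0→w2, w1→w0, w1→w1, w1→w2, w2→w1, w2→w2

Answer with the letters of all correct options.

The schema [R]φ → [R][R]φ is axiom 4; it is valid on a frame iff R is transitive.
(A) R is not transitive (w0 R w1 and w1 R w0 but not w0 R w0), so the schema fails here.
(B) R is transitive (R is closed under composition), so the schema is valid here.
(C) R is not transitive (w1 R w0 and w0 R w1 but not w1 R w1), so the schema fails here.
(D) R is not transitive (w2 R w1 and w1 R w0 but not w2 R w0), so the schema fails here.

A, C, D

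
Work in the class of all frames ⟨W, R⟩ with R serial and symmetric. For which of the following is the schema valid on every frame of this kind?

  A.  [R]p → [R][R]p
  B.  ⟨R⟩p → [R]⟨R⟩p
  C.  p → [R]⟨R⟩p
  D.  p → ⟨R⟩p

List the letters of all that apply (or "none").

(A) [R]p → [R][R]p is axiom 4; it is valid on a frame exactly when R is transitive. Such an R need not be transitive, so not valid.
(B) axiom 5: valid iff R is euclidean. Such an R need not be euclidean — not valid.
(C) p → [R]⟨R⟩p (axiom B) characterises the symmetric frames. Every such R is symmetric — valid.
(D) p → ⟨R⟩p is the dual of axiom T; it is valid on a frame exactly when R is reflexive. Such an R need not be reflexive, so not valid.

C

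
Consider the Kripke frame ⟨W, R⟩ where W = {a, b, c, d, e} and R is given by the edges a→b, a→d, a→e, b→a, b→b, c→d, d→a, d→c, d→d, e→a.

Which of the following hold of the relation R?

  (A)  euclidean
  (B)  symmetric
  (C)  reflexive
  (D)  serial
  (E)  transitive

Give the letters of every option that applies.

(A) not euclidean: a R b and a R d but not b R d.
(B) symmetric: every R-edge is matched by its reverse.
(C) not reflexive: not a R a.
(D) serial: every world has an R-successor.
(E) not transitive: a R b and b R a but not a R a.

B, D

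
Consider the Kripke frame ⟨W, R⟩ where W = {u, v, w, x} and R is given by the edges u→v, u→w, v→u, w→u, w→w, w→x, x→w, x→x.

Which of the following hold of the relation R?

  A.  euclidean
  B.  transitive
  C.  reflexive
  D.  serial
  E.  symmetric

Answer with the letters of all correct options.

D, E

(A) not euclidean: u R v and u R w but not v R w.
(B) not transitive: u R v and v R u but not u R u.
(C) not reflexive: not u R u.
(D) serial: every world has an R-successor.
(E) symmetric: every R-edge is matched by its reverse.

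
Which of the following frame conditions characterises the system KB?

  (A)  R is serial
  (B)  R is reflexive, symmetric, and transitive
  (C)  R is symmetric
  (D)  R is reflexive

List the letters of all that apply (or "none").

C

(A) this class determines D, not KB.
(B) this class determines S5, not KB.
(C) KB is sound and complete for exactly this class.
(D) this class determines T (= KT), not KB.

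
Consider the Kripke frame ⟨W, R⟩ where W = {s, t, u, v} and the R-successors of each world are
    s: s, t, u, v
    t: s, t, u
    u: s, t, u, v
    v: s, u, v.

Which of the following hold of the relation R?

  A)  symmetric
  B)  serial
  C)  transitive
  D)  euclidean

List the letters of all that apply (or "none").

A, B

(A) symmetric: every R-edge is matched by its reverse.
(B) serial: every world has an R-successor.
(C) not transitive: t R s and s R v but not t R v.
(D) not euclidean: s R t and s R v but not t R v.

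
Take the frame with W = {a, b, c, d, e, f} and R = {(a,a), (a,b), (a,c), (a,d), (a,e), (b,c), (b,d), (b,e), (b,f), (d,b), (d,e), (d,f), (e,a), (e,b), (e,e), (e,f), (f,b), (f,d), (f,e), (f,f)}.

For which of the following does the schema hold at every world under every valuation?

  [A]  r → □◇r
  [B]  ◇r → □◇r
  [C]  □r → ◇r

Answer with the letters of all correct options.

none

R is not symmetric: a R b but not b R a.
R is not euclidean: a R b and a R a but not b R a.
R is not serial: c has no R-successor.
(A) r → □◇r is axiom B; it is valid on a frame exactly when R is symmetric. R is not symmetric, so not valid.
(B) axiom 5: valid iff R is euclidean. R is not euclidean — not valid.
(C) □r → ◇r is axiom D; it is valid on a frame exactly when R is serial. R is not serial, so not valid.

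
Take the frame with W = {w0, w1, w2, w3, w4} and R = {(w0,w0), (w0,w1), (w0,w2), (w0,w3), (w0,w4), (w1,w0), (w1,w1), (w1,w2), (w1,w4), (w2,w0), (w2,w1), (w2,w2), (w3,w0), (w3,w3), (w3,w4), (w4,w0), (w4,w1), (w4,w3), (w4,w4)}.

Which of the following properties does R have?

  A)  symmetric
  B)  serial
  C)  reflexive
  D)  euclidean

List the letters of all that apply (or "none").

A, B, C

(A) symmetric: every R-edge is matched by its reverse.
(B) serial: every world has an R-successor.
(C) reflexive: each world relates to itself.
(D) not euclidean: w0 R w1 and w0 R w3 but not w1 R w3.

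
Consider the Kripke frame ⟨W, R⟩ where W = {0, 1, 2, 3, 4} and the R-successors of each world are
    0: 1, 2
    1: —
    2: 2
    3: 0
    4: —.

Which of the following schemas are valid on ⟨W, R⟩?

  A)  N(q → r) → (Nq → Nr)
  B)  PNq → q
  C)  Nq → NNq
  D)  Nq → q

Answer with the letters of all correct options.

R is not reflexive: not 0 R 0.
R is not symmetric: 0 R 1 but not 1 R 0.
R is not transitive: 3 R 0 and 0 R 1 but not 3 R 1.
(A) this is just K, valid on every normal frame.
(B) PNq → q (the dual of axiom B) characterises the symmetric frames. R is not symmetric — not valid.
(C) axiom 4: valid iff R is transitive. R is not transitive — not valid.
(D) Nq → q is axiom T, which corresponds to reflexivity. R is not reflexive — not valid.

A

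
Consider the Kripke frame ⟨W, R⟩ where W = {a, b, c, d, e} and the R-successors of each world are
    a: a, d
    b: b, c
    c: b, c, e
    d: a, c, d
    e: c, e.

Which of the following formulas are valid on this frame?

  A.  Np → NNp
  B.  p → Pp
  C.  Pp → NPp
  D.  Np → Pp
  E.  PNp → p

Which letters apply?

R is reflexive: each world relates to itself.
R is not symmetric: d R c but not c R d.
R is not transitive: a R d and d R c but not a R c.
R is not euclidean: c R b and c R e but not b R e.
R is serial: every world has an R-successor.
(A) Np → NNp (axiom 4) characterises the transitive frames. R is not transitive — not valid.
(B) p → Pp is the dual of axiom T; it is valid on a frame exactly when R is reflexive. R is reflexive, so valid.
(C) Pp → NPp is axiom 5; it is valid on a frame exactly when R is euclidean. R is not euclidean, so not valid.
(D) Np → Pp is axiom D, which corresponds to seriality. R is serial — valid.
(E) the dual of axiom B: valid iff R is symmetric. R is not symmetric — not valid.

B, D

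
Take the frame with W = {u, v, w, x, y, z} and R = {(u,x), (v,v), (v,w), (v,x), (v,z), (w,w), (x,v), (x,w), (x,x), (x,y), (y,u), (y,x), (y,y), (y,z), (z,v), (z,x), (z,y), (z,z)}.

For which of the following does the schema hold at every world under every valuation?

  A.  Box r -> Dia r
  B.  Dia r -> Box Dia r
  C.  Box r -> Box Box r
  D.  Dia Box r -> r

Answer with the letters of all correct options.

R is not symmetric: u R x but not x R u.
R is not transitive: u R x and x R v but not u R v.
R is not euclidean: v R w and v R v but not w R v.
R is serial: every world has an R-successor.
(A) Box r -> Dia r (axiom D) characterises the serial frames. R is serial — valid.
(B) Dia r -> Box Dia r (axiom 5) characterises the euclidean frames. R is not euclidean — not valid.
(C) Box r -> Box Box r (axiom 4) characterises the transitive frames. R is not transitive — not valid.
(D) Dia Box r -> r (the dual of axiom B) characterises the symmetric frames. R is not symmetric — not valid.

A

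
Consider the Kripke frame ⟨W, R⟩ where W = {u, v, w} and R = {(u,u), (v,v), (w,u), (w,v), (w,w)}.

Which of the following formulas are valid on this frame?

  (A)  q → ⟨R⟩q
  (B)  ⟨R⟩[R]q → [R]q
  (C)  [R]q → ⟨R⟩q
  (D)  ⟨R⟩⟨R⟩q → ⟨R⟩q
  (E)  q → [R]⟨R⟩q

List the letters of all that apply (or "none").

A, C, D

R is reflexive: each world relates to itself.
R is not symmetric: w R u but not u R w.
R is transitive: R is closed under composition.
R is not euclidean: w R u and w R v but not u R v.
R is serial: every world has an R-successor.
(A) the dual of axiom T: valid iff R is reflexive. R is reflexive — valid.
(B) ⟨R⟩[R]q → [R]q is the dual of axiom 5; it is valid on a frame exactly when R is euclidean. R is not euclidean, so not valid.
(C) [R]q → ⟨R⟩q is axiom D, which corresponds to seriality. R is serial — valid.
(D) ⟨R⟩⟨R⟩q → ⟨R⟩q is the dual of axiom 4, which corresponds to transitivity. R is transitive — valid.
(E) q → [R]⟨R⟩q (axiom B) characterises the symmetric frames. R is not symmetric — not valid.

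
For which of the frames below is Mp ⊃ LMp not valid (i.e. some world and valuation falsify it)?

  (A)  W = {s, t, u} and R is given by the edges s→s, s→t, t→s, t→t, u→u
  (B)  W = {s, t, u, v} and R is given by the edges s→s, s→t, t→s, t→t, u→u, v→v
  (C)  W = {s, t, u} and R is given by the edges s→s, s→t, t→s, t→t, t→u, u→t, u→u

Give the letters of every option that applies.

C

The schema Mp ⊃ LMp is axiom 5; it is valid on a frame iff R is euclidean.
(A) R is euclidean (any two R-successors of the same world are R-related), so the schema is valid here.
(B) R is euclidean (any two R-successors of the same world are R-related), so the schema is valid here.
(C) R is not euclidean (t R s and t R u but not s R u), so the schema fails here.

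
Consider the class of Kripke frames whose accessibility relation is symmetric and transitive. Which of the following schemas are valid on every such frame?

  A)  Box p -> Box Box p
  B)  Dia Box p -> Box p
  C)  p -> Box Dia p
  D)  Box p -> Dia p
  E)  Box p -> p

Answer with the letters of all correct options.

A symmetric transitive relation is euclidean (uRv and uRw give vRu by symmetry, then vRw by transitivity).
(A) axiom 4: valid iff R is transitive. Every such R is transitive — valid.
(B) Dia Box p -> Box p is the dual of axiom 5, which corresponds to the euclidean property. Every such R is euclidean — valid.
(C) axiom B: valid iff R is symmetric. Every such R is symmetric — valid.
(D) Box p -> Dia p is axiom D, which corresponds to seriality. Such an R need not be serial — not valid.
(E) axiom T: valid iff R is reflexive. Such an R need not be reflexive — not valid.

A, B, C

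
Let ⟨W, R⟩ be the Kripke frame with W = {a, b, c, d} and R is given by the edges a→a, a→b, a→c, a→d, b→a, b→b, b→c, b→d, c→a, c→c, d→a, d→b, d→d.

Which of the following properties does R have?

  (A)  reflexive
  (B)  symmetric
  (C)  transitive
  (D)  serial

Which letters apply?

A, D

(A) reflexive: each world relates to itself.
(B) not symmetric: b R c but not c R b.
(C) not transitive: c R a and a R b but not c R b.
(D) serial: every world has an R-successor.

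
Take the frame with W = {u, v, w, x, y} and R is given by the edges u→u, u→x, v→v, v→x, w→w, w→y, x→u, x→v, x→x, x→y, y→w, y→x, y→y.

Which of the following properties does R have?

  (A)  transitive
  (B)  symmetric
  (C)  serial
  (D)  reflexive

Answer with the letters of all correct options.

(A) not transitive: u R x and x R v but not u R v.
(B) symmetric: every R-edge is matched by its reverse.
(C) serial: every world has an R-successor.
(D) reflexive: each world relates to itself.

B, C, D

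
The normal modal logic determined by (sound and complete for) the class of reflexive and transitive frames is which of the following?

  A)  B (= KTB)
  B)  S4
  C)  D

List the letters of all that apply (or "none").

B

(A) B (= KTB) is determined by the class of reflexive and symmetric frames.
(B) S4 is determined by exactly this class.
(C) D is determined by the class of serial frames.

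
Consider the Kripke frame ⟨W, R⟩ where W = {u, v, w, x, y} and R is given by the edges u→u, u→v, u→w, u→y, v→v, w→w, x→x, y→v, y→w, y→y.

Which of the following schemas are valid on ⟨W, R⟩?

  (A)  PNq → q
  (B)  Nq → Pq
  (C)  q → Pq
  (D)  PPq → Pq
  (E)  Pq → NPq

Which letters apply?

B, C, D

R is reflexive: each world relates to itself.
R is not symmetric: u R v but not v R u.
R is transitive: R is closed under composition.
R is not euclidean: u R v and u R u but not v R u.
R is serial: every world has an R-successor.
(A) PNq → q is the dual of axiom B; it is valid on a frame exactly when R is symmetric. R is not symmetric, so not valid.
(B) axiom D: valid iff R is serial. R is serial — valid.
(C) the dual of axiom T: valid iff R is reflexive. R is reflexive — valid.
(D) the dual of axiom 4: valid iff R is transitive. R is transitive — valid.
(E) axiom 5: valid iff R is euclidean. R is not euclidean — not valid.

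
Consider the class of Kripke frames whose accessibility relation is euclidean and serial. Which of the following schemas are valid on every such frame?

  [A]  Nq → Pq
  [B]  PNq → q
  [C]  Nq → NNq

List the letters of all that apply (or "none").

A

(A) Nq → Pq is axiom D, which corresponds to seriality. Every such R is serial — valid.
(B) PNq → q (the dual of axiom B) characterises the symmetric frames. Such an R need not be symmetric — not valid.
(C) axiom 4: valid iff R is transitive. Such an R need not be transitive — not valid.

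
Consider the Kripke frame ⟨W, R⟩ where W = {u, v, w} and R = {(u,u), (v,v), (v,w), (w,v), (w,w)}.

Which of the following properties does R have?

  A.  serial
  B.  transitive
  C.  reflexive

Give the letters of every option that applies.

A, B, C

(A) serial: every world has an R-successor.
(B) transitive: R is closed under composition.
(C) reflexive: each world relates to itself.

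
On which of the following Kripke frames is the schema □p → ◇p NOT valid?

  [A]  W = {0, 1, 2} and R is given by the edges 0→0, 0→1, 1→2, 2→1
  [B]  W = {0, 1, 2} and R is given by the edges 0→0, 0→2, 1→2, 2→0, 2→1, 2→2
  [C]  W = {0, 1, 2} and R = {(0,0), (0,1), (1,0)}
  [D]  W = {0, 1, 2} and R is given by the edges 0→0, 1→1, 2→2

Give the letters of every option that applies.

The schema □p → ◇p is axiom D; it is valid on a frame iff R is serial.
(A) R is serial (every world has an R-successor), so the schema is valid here.
(B) R is serial (every world has an R-successor), so the schema is valid here.
(C) R is not serial (2 has no R-successor), so the schema fails here.
(D) R is serial (every world has an R-successor), so the schema is valid here.

C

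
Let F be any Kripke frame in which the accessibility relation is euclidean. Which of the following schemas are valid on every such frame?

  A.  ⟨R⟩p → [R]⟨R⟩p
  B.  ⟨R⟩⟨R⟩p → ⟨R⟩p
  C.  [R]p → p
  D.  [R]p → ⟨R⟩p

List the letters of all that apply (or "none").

A

(A) ⟨R⟩p → [R]⟨R⟩p is axiom 5; it is valid on a frame exactly when R is euclidean. Every such R is euclidean, so valid.
(B) ⟨R⟩⟨R⟩p → ⟨R⟩p (the dual of axiom 4) characterises the transitive frames. Such an R need not be transitive — not valid.
(C) [R]p → p is axiom T; it is valid on a frame exactly when R is reflexive. Such an R need not be reflexive, so not valid.
(D) [R]p → ⟨R⟩p is axiom D, which corresponds to seriality. Such an R need not be serial — not valid.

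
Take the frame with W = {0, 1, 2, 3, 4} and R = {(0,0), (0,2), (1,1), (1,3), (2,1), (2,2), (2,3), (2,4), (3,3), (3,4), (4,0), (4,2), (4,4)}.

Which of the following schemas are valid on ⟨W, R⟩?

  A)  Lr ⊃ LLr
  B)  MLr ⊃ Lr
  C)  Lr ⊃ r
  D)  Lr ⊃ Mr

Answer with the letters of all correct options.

C, D

R is reflexive: each world relates to itself.
R is not transitive: 0 R 2 and 2 R 1 but not 0 R 1.
R is not euclidean: 0 R 2 and 0 R 0 but not 2 R 0.
R is serial: every world has an R-successor.
(A) axiom 4: valid iff R is transitive. R is not transitive — not valid.
(B) MLr ⊃ Lr is the dual of axiom 5, which corresponds to the euclidean property. R is not euclidean — not valid.
(C) Lr ⊃ r (axiom T) characterises the reflexive frames. R is reflexive — valid.
(D) axiom D: valid iff R is serial. R is serial — valid.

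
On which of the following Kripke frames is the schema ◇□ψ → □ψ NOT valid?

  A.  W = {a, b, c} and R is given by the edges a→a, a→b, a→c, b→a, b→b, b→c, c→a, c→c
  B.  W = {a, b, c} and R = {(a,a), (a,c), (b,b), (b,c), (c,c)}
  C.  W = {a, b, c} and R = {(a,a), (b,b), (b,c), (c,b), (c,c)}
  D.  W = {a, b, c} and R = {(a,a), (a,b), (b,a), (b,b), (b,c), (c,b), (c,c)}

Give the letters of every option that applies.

A, B, D

The schema ◇□ψ → □ψ is the dual of axiom 5; it is valid on a frame iff R is euclidean.
(A) R is not euclidean (a R c and a R b but not c R b), so the schema fails here.
(B) R is not euclidean (a R c and a R a but not c R a), so the schema fails here.
(C) R is euclidean (any two R-successors of the same world are R-related), so the schema is valid here.
(D) R is not euclidean (b R a and b R c but not a R c), so the schema fails here.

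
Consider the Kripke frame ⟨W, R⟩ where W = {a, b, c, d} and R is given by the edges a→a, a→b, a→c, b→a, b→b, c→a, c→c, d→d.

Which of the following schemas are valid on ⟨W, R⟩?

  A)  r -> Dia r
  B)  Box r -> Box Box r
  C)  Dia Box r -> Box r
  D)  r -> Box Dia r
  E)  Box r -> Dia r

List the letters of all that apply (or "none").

A, D, E

R is reflexive: each world relates to itself.
R is symmetric: every R-edge is matched by its reverse.
R is not transitive: b R a and a R c but not b R c.
R is not euclidean: a R b and a R c but not b R c.
R is serial: every world has an R-successor.
(A) r -> Dia r is the dual of axiom T, which corresponds to reflexivity. R is reflexive — valid.
(B) Box r -> Box Box r is axiom 4; it is valid on a frame exactly when R is transitive. R is not transitive, so not valid.
(C) Dia Box r -> Box r is the dual of axiom 5, which corresponds to the euclidean property. R is not euclidean — not valid.
(D) r -> Box Dia r (axiom B) characterises the symmetric frames. R is symmetric — valid.
(E) Box r -> Dia r (axiom D) characterises the serial frames. R is serial — valid.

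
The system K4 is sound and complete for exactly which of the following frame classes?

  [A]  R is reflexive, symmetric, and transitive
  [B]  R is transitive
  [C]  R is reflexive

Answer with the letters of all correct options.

B

(A) this class determines S5, not K4.
(B) K4 is sound and complete for exactly this class.
(C) this class determines T (= KT), not K4.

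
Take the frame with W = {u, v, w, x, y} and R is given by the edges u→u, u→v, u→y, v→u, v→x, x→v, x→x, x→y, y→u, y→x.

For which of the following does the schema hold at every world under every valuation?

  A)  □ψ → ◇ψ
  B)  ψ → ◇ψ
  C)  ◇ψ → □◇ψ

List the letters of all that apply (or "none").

none

R is not reflexive: not v R v.
R is not euclidean: u R v and u R y but not v R y.
R is not serial: w has no R-successor.
(A) □ψ → ◇ψ (axiom D) characterises the serial frames. R is not serial — not valid.
(B) ψ → ◇ψ is the dual of axiom T, which corresponds to reflexivity. R is not reflexive — not valid.
(C) ◇ψ → □◇ψ (axiom 5) characterises the euclidean frames. R is not euclidean — not valid.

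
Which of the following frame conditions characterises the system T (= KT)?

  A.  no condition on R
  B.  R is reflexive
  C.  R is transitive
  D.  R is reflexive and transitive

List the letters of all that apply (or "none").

B

(A) this class determines K, not T (= KT).
(B) T (= KT) is sound and complete for exactly this class.
(C) this class determines K4, not T (= KT).
(D) this class determines S4, not T (= KT).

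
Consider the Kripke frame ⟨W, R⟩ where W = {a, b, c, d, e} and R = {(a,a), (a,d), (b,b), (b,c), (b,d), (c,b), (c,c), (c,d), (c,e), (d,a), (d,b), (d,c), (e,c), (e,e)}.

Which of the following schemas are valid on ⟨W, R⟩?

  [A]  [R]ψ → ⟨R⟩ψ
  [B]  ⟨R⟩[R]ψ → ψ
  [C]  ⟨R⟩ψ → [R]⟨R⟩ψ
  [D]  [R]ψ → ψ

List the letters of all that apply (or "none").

R is not reflexive: not d R d.
R is symmetric: every R-edge is matched by its reverse.
R is not euclidean: c R b and c R e but not b R e.
R is serial: every world has an R-successor.
(A) [R]ψ → ⟨R⟩ψ (axiom D) characterises the serial frames. R is serial — valid.
(B) the dual of axiom B: valid iff R is symmetric. R is symmetric — valid.
(C) ⟨R⟩ψ → [R]⟨R⟩ψ (axiom 5) characterises the euclidean frames. R is not euclidean — not valid.
(D) axiom T: valid iff R is reflexive. R is not reflexive — not valid.

A, B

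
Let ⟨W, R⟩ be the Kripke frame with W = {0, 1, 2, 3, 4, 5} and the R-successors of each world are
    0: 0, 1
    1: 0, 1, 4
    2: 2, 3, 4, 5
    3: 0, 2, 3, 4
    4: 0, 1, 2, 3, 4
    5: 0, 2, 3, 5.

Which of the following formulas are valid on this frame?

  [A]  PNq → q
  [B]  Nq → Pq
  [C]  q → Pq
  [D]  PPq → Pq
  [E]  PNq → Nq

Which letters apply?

B, C

R is reflexive: each world relates to itself.
R is not symmetric: 3 R 0 but not 0 R 3.
R is not transitive: 0 R 1 and 1 R 4 but not 0 R 4.
R is not euclidean: 1 R 0 and 1 R 4 but not 0 R 4.
R is serial: every world has an R-successor.
(A) PNq → q is the dual of axiom B; it is valid on a frame exactly when R is symmetric. R is not symmetric, so not valid.
(B) Nq → Pq is axiom D, which corresponds to seriality. R is serial — valid.
(C) the dual of axiom T: valid iff R is reflexive. R is reflexive — valid.
(D) the dual of axiom 4: valid iff R is transitive. R is not transitive — not valid.
(E) PNq → Nq (the dual of axiom 5) characterises the euclidean frames. R is not euclidean — not valid.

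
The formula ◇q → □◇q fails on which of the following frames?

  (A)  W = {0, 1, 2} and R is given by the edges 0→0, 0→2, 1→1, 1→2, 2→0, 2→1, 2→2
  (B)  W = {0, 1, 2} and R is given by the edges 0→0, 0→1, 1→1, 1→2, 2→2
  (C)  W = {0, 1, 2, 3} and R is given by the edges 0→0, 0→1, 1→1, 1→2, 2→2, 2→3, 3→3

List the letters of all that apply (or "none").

A, B, C

The schema ◇q → □◇q is axiom 5; it is valid on a frame iff R is euclidean.
(A) R is not euclidean (2 R 0 and 2 R 1 but not 0 R 1), so the schema fails here.
(B) R is not euclidean (0 R 1 and 0 R 0 but not 1 R 0), so the schema fails here.
(C) R is not euclidean (0 R 1 and 0 R 0 but not 1 R 0), so the schema fails here.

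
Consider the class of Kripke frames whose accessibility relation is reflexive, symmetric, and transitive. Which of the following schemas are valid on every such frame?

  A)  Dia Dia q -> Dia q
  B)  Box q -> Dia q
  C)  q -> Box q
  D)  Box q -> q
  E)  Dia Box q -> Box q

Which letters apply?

A relation that is reflexive, symmetric, and transitive is also euclidean and serial.
(A) the dual of axiom 4: valid iff R is transitive. Every such R is transitive — valid.
(B) Box q -> Dia q is axiom D, which corresponds to seriality. Every such R is serial — valid.
(C) q -> Box q is equivalent to ◇p→p; it holds exactly when R ⊆ identity. Such an R need not be a subset of the identity — not valid.
(D) Box q -> q is axiom T; it is valid on a frame exactly when R is reflexive. Every such R is reflexive, so valid.
(E) Dia Box q -> Box q (the dual of axiom 5) characterises the euclidean frames. Every such R is euclidean — valid.

A, B, D, E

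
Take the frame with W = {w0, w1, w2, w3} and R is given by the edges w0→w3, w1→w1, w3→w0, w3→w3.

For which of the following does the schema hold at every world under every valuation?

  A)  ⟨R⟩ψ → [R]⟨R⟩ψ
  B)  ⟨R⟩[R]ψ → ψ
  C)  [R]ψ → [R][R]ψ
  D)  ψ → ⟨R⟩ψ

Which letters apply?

R is not reflexive: not w0 R w0.
R is symmetric: every R-edge is matched by its reverse.
R is not transitive: w0 R w3 and w3 R w0 but not w0 R w0.
R is not euclidean: w3 R w0 and w3 R w0 but not w0 R w0.
(A) axiom 5: valid iff R is euclidean. R is not euclidean — not valid.
(B) ⟨R⟩[R]ψ → ψ (the dual of axiom B) characterises the symmetric frames. R is symmetric — valid.
(C) axiom 4: valid iff R is transitive. R is not transitive — not valid.
(D) the dual of axiom T: valid iff R is reflexive. R is not reflexive — not valid.

B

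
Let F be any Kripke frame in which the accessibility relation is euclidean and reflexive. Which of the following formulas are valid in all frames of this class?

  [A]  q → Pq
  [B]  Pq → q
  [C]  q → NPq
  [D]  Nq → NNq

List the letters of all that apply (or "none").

A reflexive euclidean relation is also symmetric (from wRw and wRv the euclidean condition gives vRw) and hence transitive; it is an equivalence relation.
(A) q → Pq (the dual of axiom T) characterises the reflexive frames. Every such R is reflexive — valid.
(B) Pq → q is valid only on frames where every R-edge is a self-loop. Such an R need not be a subset of the identity — not valid.
(C) axiom B: valid iff R is symmetric. Every such R is symmetric — valid.
(D) axiom 4: valid iff R is transitive. Every such R is transitive — valid.

A, C, D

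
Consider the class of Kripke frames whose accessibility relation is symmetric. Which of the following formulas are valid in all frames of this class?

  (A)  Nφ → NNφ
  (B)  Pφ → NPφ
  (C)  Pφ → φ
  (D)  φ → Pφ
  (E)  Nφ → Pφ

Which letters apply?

(A) Nφ → NNφ is axiom 4, which corresponds to transitivity. Such an R need not be transitive — not valid.
(B) Pφ → NPφ is axiom 5, which corresponds to the euclidean property. Such an R need not be euclidean — not valid.
(C) Pφ → φ (the converse of T) corresponds to R being a subset of the identity. Such an R need not be a subset of the identity, so not valid.
(D) the dual of axiom T: valid iff R is reflexive. Such an R need not be reflexive — not valid.
(E) Nφ → Pφ is axiom D, which corresponds to seriality. Such an R need not be serial — not valid.

none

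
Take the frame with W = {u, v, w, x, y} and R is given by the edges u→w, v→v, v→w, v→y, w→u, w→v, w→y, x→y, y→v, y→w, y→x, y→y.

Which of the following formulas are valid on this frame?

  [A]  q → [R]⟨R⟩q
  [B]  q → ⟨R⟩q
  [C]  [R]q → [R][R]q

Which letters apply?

A

R is not reflexive: not u R u.
R is symmetric: every R-edge is matched by its reverse.
R is not transitive: u R w and w R u but not u R u.
(A) q → [R]⟨R⟩q (axiom B) characterises the symmetric frames. R is symmetric — valid.
(B) the dual of axiom T: valid iff R is reflexive. R is not reflexive — not valid.
(C) [R]q → [R][R]q is axiom 4; it is valid on a frame exactly when R is transitive. R is not transitive, so not valid.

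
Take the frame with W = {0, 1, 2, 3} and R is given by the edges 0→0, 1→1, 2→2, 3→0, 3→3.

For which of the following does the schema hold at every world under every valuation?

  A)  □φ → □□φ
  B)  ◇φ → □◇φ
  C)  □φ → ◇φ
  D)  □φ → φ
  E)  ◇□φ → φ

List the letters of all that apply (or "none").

A, C, D

R is reflexive: each world relates to itself.
R is not symmetric: 3 R 0 but not 0 R 3.
R is transitive: R is closed under composition.
R is not euclidean: 3 R 0 and 3 R 3 but not 0 R 3.
R is serial: every world has an R-successor.
(A) □φ → □□φ is axiom 4, which corresponds to transitivity. R is transitive — valid.
(B) ◇φ → □◇φ is axiom 5; it is valid on a frame exactly when R is euclidean. R is not euclidean, so not valid.
(C) axiom D: valid iff R is serial. R is serial — valid.
(D) □φ → φ is axiom T, which corresponds to reflexivity. R is reflexive — valid.
(E) ◇□φ → φ is the dual of axiom B, which corresponds to symmetry. R is not symmetric — not valid.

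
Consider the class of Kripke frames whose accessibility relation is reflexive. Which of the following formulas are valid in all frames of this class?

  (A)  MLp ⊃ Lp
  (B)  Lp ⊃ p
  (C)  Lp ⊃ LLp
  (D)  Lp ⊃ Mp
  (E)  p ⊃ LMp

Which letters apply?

B, D

A reflexive relation is serial.
(A) the dual of axiom 5: valid iff R is euclidean. Such an R need not be euclidean — not valid.
(B) Lp ⊃ p is axiom T; it is valid on a frame exactly when R is reflexive. Every such R is reflexive, so valid.
(C) Lp ⊃ LLp (axiom 4) characterises the transitive frames. Such an R need not be transitive — not valid.
(D) Lp ⊃ Mp is axiom D, which corresponds to seriality. Every such R is serial — valid.
(E) axiom B: valid iff R is symmetric. Such an R need not be symmetric — not valid.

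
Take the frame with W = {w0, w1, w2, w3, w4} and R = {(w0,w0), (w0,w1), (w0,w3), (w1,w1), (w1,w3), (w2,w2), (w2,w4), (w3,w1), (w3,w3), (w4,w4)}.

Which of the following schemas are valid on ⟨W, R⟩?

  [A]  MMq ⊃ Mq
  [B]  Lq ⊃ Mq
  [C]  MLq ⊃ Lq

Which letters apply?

A, B

R is transitive: R is closed under composition.
R is not euclidean: w0 R w1 and w0 R w0 but not w1 R w0.
R is serial: every world has an R-successor.
(A) MMq ⊃ Mq (the dual of axiom 4) characterises the transitive frames. R is transitive — valid.
(B) Lq ⊃ Mq (axiom D) characterises the serial frames. R is serial — valid.
(C) MLq ⊃ Lq is the dual of axiom 5; it is valid on a frame exactly when R is euclidean. R is not euclidean, so not valid.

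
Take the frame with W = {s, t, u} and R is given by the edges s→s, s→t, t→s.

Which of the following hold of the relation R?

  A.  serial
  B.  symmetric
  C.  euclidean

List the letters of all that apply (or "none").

(A) not serial: u has no R-successor.
(B) symmetric: every R-edge is matched by its reverse.
(C) not euclidean: s R t and s R t but not t R t.

B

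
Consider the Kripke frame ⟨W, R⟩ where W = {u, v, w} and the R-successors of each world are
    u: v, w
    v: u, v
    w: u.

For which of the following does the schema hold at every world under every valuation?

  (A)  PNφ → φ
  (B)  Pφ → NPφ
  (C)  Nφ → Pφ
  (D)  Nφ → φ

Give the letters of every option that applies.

A, C

R is not reflexive: not u R u.
R is symmetric: every R-edge is matched by its reverse.
R is not euclidean: u R v and u R w but not v R w.
R is serial: every world has an R-successor.
(A) PNφ → φ is the dual of axiom B, which corresponds to symmetry. R is symmetric — valid.
(B) Pφ → NPφ is axiom 5; it is valid on a frame exactly when R is euclidean. R is not euclidean, so not valid.
(C) Nφ → Pφ (axiom D) characterises the serial frames. R is serial — valid.
(D) Nφ → φ is axiom T; it is valid on a frame exactly when R is reflexive. R is not reflexive, so not valid.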